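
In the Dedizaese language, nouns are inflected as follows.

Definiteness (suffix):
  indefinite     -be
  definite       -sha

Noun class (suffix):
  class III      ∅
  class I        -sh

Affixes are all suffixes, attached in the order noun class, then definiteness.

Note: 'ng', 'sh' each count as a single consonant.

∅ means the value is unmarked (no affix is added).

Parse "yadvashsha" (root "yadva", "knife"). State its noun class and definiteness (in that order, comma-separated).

class I, definite

Segment: yadva-sh-sha.
noun class: -sh → class I.
definiteness: -sha → definite.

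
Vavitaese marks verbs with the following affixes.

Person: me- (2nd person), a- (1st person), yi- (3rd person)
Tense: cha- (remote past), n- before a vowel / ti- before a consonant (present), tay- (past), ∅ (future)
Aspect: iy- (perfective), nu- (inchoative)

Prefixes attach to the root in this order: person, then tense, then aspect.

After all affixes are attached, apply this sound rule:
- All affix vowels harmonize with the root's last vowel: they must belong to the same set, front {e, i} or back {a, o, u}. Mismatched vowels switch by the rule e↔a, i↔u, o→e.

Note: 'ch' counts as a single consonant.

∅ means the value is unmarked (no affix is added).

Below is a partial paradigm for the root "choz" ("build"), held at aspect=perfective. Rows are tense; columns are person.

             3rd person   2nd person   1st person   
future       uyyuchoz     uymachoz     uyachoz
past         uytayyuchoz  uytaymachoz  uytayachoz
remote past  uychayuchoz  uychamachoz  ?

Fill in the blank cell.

Attach person 1st person a- → achoz.
Attach tense remote past cha- → chaachoz.
Attach aspect perfective iy- → iychaachoz.
Apply vowel harmony: iychaachoz → uychaachoz.

uychaachoz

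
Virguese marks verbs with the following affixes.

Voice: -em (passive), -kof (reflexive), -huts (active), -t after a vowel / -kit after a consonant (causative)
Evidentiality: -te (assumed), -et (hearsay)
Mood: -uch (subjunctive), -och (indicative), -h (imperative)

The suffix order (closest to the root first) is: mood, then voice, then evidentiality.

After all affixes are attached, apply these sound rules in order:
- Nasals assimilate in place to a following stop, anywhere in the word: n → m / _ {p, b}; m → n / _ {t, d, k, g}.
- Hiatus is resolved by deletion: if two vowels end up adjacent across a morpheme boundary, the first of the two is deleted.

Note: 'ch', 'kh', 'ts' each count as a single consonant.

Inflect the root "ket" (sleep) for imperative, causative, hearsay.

kethkitet

Attach mood imperative -h → keth.
Attach voice causative -kit (after consonant 'h') → kethkit.
Attach evidentiality hearsay -et → kethkitet.
Nasal assimilation: no change.
Vowel deletion: no change.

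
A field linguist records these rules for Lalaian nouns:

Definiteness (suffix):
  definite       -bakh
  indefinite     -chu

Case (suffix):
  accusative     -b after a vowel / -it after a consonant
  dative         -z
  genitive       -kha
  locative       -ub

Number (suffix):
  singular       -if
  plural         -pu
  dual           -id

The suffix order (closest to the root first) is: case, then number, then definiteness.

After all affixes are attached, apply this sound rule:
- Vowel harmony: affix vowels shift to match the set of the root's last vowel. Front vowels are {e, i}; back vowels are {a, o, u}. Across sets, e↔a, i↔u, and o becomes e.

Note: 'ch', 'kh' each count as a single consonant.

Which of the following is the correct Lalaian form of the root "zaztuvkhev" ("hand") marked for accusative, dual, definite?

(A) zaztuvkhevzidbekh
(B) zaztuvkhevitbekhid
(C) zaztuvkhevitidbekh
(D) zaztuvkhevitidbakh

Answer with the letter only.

Attach case accusative -it (after consonant 'v') → zaztuvkhevit.
Attach number dual -id → zaztuvkhevitid.
Attach definiteness definite -bakh → zaztuvkhevitidbakh.
Apply vowel harmony: zaztuvkhevitidbakh → zaztuvkhevitidbekh.
So the correct form is zaztuvkhevitidbekh, option (C).
(B) zaztuvkhevitbekhid is wrong: it has the affixes in the wrong order.
(D) zaztuvkhevitidbakh is wrong: it fails to apply the sound rule(s).
(A) zaztuvkhevzidbekh is wrong: it uses dative instead of accusative for case.

C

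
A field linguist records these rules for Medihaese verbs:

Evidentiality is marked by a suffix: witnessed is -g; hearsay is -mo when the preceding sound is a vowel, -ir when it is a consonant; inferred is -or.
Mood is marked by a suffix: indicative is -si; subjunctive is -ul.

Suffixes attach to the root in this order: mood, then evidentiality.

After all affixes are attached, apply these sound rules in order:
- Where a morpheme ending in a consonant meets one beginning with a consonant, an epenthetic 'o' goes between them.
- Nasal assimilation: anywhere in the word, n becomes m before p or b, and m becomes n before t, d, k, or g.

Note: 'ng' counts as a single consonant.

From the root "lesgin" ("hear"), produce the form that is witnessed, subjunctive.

Attach mood subjunctive -ul → lesginul.
Attach evidentiality witnessed -g → lesginulg.
Apply epenthesis: lesginulg → lesginulog.
Nasal assimilation: no change.

lesginulog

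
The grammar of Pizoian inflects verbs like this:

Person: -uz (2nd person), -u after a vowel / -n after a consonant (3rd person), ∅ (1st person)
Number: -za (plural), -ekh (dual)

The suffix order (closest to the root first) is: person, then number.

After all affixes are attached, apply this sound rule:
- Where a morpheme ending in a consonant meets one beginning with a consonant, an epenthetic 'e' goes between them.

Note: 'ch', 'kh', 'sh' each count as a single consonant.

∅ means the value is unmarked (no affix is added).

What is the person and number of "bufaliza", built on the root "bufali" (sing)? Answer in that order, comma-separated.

Segment: bufali-za.
person: ∅ → 1st person.
number: -za → plural.

1st person, plural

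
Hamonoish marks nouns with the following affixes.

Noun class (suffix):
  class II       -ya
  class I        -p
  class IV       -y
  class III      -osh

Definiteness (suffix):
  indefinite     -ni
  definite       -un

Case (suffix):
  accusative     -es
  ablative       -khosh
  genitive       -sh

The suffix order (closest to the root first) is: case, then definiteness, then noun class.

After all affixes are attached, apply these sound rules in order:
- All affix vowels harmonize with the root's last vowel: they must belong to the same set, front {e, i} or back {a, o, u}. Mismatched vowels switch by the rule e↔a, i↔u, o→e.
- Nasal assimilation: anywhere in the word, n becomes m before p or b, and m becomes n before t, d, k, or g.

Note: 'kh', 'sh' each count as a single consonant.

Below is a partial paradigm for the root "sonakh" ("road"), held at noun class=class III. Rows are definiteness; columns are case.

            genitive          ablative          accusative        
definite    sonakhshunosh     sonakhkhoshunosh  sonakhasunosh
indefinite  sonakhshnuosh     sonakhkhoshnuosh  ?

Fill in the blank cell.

Attach case accusative -es → sonakhes.
Attach definiteness indefinite -ni → sonakhesni.
Attach noun class class III -osh → sonakhesniosh.
Apply vowel harmony: sonakhesniosh → sonakhasnuosh.
Nasal assimilation: no change.

sonakhasnuosh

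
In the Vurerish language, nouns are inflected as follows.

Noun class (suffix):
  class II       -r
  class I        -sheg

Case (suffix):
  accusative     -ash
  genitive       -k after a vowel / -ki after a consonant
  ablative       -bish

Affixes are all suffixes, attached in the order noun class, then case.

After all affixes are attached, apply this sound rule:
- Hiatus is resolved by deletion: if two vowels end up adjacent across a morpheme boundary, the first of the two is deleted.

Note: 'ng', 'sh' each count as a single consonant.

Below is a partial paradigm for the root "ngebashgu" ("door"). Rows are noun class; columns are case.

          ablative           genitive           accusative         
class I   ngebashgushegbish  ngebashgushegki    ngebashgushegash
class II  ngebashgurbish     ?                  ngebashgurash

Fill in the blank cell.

ngebashgurki

Attach noun class class II -r → ngebashgur.
Attach case genitive -ki (after consonant 'r') → ngebashgurki.
Vowel deletion: no change.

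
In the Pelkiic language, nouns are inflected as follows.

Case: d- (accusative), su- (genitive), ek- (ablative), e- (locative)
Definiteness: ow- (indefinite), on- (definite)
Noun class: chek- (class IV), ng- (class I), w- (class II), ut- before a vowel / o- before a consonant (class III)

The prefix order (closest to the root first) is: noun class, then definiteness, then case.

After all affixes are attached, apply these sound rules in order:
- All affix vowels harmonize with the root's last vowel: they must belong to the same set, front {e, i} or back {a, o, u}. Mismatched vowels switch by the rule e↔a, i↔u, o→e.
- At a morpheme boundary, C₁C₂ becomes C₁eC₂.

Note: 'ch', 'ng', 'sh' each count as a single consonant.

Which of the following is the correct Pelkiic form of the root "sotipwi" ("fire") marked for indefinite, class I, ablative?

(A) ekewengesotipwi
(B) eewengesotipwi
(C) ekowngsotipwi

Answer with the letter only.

A

Attach noun class class I ng- → ngsotipwi.
Attach definiteness indefinite ow- → owngsotipwi.
Attach case ablative ek- → ekowngsotipwi.
Apply vowel harmony: ekowngsotipwi → ekewngsotipwi.
Apply epenthesis: ekewngsotipwi → ekewengesotipwi.
So the correct form is ekewengesotipwi, option (A).
(B) eewengesotipwi is wrong: it uses locative instead of ablative for case.
(C) ekowngsotipwi is wrong: it fails to apply the sound rule(s).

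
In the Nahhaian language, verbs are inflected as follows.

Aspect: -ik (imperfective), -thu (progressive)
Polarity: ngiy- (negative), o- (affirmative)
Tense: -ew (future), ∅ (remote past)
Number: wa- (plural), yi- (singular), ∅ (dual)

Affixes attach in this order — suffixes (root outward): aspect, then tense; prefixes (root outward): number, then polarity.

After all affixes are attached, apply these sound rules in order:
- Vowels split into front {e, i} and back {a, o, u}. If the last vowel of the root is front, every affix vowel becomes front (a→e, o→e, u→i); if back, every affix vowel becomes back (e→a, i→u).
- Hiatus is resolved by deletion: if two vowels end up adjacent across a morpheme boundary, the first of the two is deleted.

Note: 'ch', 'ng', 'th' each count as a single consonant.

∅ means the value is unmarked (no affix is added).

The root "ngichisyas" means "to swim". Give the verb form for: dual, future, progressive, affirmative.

ongichisyasthaw

number = dual: zero marking, form stays ngichisyas.
Attach aspect progressive -thu → ngichisyasthu.
Attach polarity affirmative o- → ongichisyasthu.
Attach tense future -ew → ongichisyasthuew.
Apply vowel harmony: ongichisyasthuew → ongichisyasthuaw.
Apply vowel deletion: ongichisyasthuaw → ongichisyasthaw.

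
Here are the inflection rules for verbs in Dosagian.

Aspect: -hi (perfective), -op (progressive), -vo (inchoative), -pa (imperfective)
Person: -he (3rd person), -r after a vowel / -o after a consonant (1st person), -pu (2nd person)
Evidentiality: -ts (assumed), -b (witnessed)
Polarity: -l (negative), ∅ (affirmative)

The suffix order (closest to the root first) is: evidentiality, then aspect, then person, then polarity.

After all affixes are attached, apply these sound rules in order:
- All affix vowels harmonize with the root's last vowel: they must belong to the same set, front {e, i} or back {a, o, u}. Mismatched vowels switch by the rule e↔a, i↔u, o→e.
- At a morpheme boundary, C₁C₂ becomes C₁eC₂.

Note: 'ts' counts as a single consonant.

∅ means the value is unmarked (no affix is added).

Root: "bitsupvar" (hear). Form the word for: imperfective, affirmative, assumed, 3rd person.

Attach evidentiality assumed -ts → bitsupvarts.
Attach aspect imperfective -pa → bitsupvartspa.
Attach person 3rd person -he → bitsupvartspahe.
polarity = affirmative: zero marking, form stays bitsupvartspahe.
Apply vowel harmony: bitsupvartspahe → bitsupvartspaha.
Apply epenthesis: bitsupvartspaha → bitsupvaretsepaha.

bitsupvaretsepaha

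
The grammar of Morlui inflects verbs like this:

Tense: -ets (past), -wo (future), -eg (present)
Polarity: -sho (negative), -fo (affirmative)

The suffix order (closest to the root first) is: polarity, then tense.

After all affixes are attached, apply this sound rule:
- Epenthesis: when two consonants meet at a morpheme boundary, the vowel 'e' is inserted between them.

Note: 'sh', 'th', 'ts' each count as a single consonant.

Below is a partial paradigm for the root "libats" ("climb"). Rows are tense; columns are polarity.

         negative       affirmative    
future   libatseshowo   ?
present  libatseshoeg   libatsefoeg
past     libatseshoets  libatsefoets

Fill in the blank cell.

libatsefowo

Attach polarity affirmative -fo → libatsfo.
Attach tense future -wo → libatsfowo.
Apply epenthesis: libatsfowo → libatsefowo.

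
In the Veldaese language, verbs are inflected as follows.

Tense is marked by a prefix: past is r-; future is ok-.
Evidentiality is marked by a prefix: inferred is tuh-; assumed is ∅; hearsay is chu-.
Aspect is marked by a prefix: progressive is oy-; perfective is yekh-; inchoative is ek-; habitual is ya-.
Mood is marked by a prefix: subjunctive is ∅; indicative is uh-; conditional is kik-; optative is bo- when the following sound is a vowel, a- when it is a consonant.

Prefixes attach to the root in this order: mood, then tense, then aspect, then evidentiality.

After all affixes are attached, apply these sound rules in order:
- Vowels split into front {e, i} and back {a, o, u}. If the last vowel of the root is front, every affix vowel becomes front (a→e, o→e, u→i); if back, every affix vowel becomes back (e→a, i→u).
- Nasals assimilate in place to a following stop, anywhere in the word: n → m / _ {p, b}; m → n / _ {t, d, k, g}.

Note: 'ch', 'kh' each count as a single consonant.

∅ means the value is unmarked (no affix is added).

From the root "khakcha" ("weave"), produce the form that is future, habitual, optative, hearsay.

Attach mood optative a- (before consonant 'kh') → akhakcha.
Attach tense future ok- → okakhakcha.
Attach aspect habitual ya- → yaokakhakcha.
Attach evidentiality hearsay chu- → chuyaokakhakcha.
Vowel harmony: no change.
Nasal assimilation: no change.

chuyaokakhakcha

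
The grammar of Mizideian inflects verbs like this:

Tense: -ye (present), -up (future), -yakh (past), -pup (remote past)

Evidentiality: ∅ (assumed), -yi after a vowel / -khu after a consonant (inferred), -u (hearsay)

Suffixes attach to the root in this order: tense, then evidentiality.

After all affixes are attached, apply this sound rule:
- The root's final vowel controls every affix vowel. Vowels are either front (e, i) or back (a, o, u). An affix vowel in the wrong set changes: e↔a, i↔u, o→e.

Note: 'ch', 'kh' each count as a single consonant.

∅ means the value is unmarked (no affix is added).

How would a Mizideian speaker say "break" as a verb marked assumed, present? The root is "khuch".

khuchya

Attach tense present -ye → khuchye.
evidentiality = assumed: zero marking, form stays khuchye.
Apply vowel harmony: khuchye → khuchya.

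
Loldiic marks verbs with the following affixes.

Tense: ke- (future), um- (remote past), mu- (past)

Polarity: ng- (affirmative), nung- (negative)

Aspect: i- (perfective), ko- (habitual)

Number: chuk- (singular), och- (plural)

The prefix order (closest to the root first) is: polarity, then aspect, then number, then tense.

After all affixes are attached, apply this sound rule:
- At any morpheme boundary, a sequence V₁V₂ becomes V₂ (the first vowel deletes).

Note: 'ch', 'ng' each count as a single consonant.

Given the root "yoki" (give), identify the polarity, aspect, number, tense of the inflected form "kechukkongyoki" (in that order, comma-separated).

affirmative, habitual, singular, future

Segment: ke-chuk-ko-ng-yoki.
polarity: ng- → affirmative.
aspect: ko- → habitual.
number: chuk- → singular.
tense: ke- → future.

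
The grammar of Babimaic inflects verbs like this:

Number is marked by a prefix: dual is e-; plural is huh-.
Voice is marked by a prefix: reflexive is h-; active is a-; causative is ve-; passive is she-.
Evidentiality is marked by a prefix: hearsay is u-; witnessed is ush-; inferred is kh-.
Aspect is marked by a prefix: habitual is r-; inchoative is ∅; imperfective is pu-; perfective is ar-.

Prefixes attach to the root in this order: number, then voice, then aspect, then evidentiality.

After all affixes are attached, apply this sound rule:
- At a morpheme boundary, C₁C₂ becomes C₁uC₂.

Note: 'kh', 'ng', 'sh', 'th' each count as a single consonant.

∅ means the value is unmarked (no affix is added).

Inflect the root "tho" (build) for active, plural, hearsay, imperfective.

upuahuhutho

Attach number plural huh- → huhtho.
Attach voice active a- → ahuhtho.
Attach aspect imperfective pu- → puahuhtho.
Attach evidentiality hearsay u- → upuahuhtho.
Apply epenthesis: upuahuhtho → upuahuhutho.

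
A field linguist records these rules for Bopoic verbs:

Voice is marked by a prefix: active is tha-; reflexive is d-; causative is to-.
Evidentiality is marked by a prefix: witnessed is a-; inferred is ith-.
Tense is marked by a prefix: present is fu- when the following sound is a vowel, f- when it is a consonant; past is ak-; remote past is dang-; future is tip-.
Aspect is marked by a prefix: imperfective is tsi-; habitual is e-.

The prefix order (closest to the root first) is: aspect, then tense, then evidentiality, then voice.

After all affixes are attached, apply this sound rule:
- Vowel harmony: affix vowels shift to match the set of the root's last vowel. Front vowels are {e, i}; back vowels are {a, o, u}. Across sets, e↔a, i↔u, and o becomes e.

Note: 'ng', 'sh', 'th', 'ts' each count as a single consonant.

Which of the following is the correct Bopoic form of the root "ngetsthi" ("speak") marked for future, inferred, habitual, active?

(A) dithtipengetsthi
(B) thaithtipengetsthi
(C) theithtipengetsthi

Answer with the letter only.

C

Attach aspect habitual e- → engetsthi.
Attach tense future tip- → tipengetsthi.
Attach evidentiality inferred ith- → ithtipengetsthi.
Attach voice active tha- → thaithtipengetsthi.
Apply vowel harmony: thaithtipengetsthi → theithtipengetsthi.
So the correct form is theithtipengetsthi, option (C).
(A) dithtipengetsthi is wrong: it uses reflexive instead of active for voice.
(B) thaithtipengetsthi is wrong: it fails to apply the sound rule(s).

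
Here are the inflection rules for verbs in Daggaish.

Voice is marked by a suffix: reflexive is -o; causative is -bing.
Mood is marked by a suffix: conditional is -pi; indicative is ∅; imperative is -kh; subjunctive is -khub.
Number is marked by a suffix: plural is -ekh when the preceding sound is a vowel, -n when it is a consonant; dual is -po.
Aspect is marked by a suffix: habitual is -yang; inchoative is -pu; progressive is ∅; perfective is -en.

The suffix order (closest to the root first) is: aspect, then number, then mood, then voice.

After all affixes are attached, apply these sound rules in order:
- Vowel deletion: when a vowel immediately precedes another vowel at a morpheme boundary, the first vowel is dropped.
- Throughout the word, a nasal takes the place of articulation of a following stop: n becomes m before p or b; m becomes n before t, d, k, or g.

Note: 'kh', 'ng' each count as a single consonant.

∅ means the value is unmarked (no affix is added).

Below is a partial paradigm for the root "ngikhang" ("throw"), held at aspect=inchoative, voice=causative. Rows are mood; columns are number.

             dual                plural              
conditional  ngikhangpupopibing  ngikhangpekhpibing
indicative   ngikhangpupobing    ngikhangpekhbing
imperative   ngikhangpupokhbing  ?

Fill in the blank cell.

ngikhangpekhkhbing

Attach aspect inchoative -pu → ngikhangpu.
Attach number plural -ekh (after vowel 'u') → ngikhangpuekh.
Attach mood imperative -kh → ngikhangpuekhkh.
Attach voice causative -bing → ngikhangpuekhkhbing.
Apply vowel deletion: ngikhangpuekhkhbing → ngikhangpekhkhbing.
Nasal assimilation: no change.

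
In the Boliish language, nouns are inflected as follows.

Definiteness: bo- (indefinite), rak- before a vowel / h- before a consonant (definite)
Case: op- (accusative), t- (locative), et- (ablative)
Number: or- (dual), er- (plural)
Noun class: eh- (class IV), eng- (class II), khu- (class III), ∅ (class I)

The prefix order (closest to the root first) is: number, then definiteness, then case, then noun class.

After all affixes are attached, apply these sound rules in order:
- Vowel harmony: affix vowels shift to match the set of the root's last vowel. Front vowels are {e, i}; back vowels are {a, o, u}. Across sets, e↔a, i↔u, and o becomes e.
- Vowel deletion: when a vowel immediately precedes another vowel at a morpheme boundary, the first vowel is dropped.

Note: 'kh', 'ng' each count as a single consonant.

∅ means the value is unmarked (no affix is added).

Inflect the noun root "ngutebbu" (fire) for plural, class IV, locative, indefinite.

ahtbarngutebbu

Attach number plural er- → erngutebbu.
Attach definiteness indefinite bo- → boerngutebbu.
Attach case locative t- → tboerngutebbu.
Attach noun class class IV eh- → ehtboerngutebbu.
Apply vowel harmony: ehtboerngutebbu → ahtboarngutebbu.
Apply vowel deletion: ahtboarngutebbu → ahtbarngutebbu.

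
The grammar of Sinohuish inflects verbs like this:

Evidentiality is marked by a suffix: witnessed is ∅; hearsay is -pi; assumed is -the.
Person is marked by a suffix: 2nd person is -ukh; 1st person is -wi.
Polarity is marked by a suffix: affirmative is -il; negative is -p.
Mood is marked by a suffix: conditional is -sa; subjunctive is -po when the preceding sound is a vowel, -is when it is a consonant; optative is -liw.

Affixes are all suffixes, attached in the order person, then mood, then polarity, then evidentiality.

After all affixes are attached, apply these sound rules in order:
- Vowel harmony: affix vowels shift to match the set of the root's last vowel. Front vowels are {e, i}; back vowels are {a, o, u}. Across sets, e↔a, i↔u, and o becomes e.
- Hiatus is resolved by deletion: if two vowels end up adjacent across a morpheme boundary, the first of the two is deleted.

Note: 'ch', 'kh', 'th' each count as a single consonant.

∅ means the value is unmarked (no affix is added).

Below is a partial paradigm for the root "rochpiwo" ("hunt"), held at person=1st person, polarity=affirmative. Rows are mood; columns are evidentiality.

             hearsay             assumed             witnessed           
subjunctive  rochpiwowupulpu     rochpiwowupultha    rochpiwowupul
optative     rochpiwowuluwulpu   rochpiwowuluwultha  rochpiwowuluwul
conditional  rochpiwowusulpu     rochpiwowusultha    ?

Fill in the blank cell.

rochpiwowusul

Attach person 1st person -wi → rochpiwowi.
Attach mood conditional -sa → rochpiwowisa.
Attach polarity affirmative -il → rochpiwowisail.
evidentiality = witnessed: zero marking, form stays rochpiwowisail.
Apply vowel harmony: rochpiwowisail → rochpiwowusaul.
Apply vowel deletion: rochpiwowusaul → rochpiwowusul.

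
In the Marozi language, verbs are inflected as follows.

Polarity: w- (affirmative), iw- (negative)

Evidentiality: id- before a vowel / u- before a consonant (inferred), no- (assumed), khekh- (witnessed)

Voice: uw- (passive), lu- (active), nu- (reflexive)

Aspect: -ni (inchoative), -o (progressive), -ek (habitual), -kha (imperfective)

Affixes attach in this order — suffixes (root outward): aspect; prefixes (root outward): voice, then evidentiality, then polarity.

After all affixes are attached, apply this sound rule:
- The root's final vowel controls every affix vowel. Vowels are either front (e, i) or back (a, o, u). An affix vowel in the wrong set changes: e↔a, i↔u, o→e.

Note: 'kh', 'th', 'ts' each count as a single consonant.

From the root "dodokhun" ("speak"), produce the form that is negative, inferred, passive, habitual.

uwuduwdodokhunak

Attach aspect habitual -ek → dodokhunek.
Attach voice passive uw- → uwdodokhunek.
Attach evidentiality inferred id- (before vowel 'u') → iduwdodokhunek.
Attach polarity negative iw- → iwiduwdodokhunek.
Apply vowel harmony: iwiduwdodokhunek → uwuduwdodokhunak.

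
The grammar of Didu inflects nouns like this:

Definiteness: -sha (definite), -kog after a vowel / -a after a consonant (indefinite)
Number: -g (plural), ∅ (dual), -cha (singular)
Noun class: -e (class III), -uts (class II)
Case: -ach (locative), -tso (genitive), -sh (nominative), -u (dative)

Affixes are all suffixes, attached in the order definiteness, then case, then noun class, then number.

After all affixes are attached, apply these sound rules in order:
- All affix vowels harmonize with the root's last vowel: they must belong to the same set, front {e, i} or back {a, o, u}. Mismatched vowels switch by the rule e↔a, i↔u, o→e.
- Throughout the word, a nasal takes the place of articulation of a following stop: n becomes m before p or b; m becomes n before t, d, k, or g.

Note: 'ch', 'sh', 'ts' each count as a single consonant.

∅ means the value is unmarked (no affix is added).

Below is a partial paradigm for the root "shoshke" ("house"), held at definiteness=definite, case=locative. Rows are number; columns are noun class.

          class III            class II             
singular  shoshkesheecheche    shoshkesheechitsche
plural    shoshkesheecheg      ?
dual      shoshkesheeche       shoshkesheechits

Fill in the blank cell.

shoshkesheechitsg

Attach definiteness definite -sha → shoshkesha.
Attach case locative -ach → shoshkeshaach.
Attach noun class class II -uts → shoshkeshaachuts.
Attach number plural -g → shoshkeshaachutsg.
Apply vowel harmony: shoshkeshaachutsg → shoshkesheechitsg.
Nasal assimilation: no change.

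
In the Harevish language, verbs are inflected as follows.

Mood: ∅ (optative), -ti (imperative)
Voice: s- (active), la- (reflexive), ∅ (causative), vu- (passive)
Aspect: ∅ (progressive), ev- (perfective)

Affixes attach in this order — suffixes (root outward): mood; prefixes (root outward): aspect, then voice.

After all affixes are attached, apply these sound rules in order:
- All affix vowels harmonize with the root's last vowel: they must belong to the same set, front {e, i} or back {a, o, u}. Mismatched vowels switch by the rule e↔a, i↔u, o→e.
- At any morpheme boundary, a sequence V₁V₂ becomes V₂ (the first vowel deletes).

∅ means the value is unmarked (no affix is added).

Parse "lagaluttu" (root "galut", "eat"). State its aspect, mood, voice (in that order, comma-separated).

Segment: la-galut-ti.
aspect: ∅ → progressive.
mood: -ti → imperative.
voice: la- → reflexive.

progressive, imperative, reflexive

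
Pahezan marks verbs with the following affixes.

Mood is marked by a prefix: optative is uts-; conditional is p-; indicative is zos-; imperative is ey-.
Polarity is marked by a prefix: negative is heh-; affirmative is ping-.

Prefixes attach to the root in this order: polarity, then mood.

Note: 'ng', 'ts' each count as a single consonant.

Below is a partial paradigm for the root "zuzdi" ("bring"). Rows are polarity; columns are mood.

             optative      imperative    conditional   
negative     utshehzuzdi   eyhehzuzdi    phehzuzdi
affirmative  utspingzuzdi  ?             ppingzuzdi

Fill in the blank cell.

Attach polarity affirmative ping- → pingzuzdi.
Attach mood imperative ey- → eypingzuzdi.

eypingzuzdi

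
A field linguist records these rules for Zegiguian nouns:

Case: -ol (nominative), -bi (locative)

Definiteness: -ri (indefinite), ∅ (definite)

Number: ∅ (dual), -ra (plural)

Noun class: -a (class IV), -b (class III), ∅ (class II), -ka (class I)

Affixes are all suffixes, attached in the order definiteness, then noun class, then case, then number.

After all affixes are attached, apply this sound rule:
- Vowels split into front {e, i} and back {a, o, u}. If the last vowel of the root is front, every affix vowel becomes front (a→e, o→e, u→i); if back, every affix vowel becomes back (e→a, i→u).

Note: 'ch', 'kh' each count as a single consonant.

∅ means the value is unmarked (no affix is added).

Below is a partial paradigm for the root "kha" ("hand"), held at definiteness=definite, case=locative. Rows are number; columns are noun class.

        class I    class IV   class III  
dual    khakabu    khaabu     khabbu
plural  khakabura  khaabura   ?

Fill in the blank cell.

definiteness = definite: zero marking, form stays kha.
Attach noun class class III -b → khab.
Attach case locative -bi → khabbi.
Attach number plural -ra → khabbira.
Apply vowel harmony: khabbira → khabbura.

khabbura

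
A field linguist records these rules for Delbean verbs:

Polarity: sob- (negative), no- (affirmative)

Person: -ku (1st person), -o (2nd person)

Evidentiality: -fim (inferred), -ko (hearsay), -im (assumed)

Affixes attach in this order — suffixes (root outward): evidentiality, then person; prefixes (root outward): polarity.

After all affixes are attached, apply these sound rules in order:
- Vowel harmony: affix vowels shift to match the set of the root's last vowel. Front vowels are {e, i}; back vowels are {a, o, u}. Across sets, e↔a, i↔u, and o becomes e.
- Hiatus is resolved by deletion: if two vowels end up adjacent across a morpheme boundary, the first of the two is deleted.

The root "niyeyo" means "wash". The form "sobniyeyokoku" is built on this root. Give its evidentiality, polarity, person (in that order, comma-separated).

hearsay, negative, 1st person

Segment: sob-niyeyo-ko-ku.
evidentiality: -ko → hearsay.
polarity: sob- → negative.
person: -ku → 1st person.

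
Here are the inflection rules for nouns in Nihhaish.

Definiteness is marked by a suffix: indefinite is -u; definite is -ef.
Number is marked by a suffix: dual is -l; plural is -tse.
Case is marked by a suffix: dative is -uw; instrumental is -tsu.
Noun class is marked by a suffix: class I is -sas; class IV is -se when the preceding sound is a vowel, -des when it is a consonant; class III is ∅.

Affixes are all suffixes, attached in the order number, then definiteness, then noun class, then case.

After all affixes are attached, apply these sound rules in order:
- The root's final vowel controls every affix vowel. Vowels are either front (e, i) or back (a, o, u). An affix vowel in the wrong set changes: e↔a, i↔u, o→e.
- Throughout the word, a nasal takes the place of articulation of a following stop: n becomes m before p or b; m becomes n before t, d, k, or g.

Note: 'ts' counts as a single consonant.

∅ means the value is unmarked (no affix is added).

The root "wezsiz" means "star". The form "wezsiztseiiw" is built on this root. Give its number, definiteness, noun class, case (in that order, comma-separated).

plural, indefinite, class III, dative

Segment: wezsiz-tse-u-uw.
number: -tse → plural.
definiteness: -u → indefinite.
noun class: ∅ → class III.
case: -uw → dative.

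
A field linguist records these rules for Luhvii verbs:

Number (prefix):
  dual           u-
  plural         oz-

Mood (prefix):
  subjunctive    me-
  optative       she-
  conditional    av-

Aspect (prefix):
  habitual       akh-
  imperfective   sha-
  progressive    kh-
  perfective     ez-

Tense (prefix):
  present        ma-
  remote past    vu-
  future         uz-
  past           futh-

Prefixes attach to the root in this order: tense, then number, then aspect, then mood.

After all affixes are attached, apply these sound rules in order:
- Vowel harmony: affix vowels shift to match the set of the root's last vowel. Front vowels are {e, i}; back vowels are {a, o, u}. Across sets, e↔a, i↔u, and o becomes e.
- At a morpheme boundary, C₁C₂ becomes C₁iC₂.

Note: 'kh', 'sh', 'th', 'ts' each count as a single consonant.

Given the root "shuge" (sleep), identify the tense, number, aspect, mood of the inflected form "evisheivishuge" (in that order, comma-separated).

Segment: av-sha-u-vu-shuge.
tense: vu- → remote past.
number: u- → dual.
aspect: sha- → imperfective.
mood: av- → conditional.

remote past, dual, imperfective, conditional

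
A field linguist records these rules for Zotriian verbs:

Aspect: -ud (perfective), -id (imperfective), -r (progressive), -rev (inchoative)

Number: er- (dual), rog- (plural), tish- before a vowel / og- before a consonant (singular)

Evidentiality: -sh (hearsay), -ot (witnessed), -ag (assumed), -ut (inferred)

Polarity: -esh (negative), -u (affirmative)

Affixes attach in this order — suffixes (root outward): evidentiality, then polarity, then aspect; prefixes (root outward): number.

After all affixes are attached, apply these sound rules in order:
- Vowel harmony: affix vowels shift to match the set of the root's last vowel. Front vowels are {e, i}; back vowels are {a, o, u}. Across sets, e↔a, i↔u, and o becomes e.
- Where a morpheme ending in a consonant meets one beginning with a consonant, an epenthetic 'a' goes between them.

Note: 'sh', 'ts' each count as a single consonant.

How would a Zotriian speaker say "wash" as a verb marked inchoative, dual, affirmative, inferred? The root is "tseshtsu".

Attach evidentiality inferred -ut → tseshtsuut.
Attach number dual er- → ertseshtsuut.
Attach polarity affirmative -u → ertseshtsuutu.
Attach aspect inchoative -rev → ertseshtsuuturev.
Apply vowel harmony: ertseshtsuuturev → artseshtsuuturav.
Apply epenthesis: artseshtsuuturav → aratseshtsuuturav.

aratseshtsuuturav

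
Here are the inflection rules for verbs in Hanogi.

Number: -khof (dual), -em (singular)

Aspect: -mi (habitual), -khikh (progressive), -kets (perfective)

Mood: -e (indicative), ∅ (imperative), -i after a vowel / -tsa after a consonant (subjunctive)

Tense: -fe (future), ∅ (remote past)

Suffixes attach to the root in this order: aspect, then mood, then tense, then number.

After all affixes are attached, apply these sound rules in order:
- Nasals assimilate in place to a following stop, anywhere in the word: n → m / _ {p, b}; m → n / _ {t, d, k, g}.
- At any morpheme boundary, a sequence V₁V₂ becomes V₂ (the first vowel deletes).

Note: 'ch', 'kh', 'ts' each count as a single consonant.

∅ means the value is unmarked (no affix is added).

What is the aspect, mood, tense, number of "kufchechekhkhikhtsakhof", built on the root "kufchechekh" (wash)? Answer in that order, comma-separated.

Segment: kufchechekh-khikh-tsa-khof.
aspect: -khikh → progressive.
mood: -i/tsa → subjunctive.
tense: ∅ → remote past.
number: -khof → dual.

progressive, subjunctive, remote past, dual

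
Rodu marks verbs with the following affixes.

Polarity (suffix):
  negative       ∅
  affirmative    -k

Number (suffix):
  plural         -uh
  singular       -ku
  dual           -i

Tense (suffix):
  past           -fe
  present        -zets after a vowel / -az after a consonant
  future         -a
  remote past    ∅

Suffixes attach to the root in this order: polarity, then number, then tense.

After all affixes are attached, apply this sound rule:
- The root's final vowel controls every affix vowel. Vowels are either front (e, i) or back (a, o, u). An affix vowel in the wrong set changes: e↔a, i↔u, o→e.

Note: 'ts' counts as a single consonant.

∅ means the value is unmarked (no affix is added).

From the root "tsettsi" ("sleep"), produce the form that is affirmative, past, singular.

tsettsikkife

Attach polarity affirmative -k → tsettsik.
Attach number singular -ku → tsettsikku.
Attach tense past -fe → tsettsikkufe.
Apply vowel harmony: tsettsikkufe → tsettsikkife.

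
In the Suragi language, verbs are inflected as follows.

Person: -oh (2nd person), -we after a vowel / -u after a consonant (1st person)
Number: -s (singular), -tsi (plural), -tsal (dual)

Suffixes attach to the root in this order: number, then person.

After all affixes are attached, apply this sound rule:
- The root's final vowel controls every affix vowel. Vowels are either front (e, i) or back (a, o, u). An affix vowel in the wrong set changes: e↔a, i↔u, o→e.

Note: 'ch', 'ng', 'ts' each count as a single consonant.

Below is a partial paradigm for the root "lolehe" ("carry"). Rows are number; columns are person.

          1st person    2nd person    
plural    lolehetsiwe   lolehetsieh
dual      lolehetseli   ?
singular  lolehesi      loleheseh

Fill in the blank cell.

lolehetseleh

Attach number dual -tsal → lolehetsal.
Attach person 2nd person -oh → lolehetsaloh.
Apply vowel harmony: lolehetsaloh → lolehetseleh.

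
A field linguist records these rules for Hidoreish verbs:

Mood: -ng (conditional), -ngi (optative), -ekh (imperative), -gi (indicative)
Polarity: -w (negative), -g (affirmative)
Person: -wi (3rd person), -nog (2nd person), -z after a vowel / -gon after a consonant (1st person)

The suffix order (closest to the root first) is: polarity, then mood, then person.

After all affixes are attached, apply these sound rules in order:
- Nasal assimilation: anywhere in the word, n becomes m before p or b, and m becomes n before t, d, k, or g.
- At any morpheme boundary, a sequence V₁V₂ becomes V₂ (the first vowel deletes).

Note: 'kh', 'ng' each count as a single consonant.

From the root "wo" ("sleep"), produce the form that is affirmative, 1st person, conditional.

wognggon

Attach polarity affirmative -g → wog.
Attach mood conditional -ng → wogng.
Attach person 1st person -gon (after consonant 'ng') → wognggon.
Nasal assimilation: no change.
Vowel deletion: no change.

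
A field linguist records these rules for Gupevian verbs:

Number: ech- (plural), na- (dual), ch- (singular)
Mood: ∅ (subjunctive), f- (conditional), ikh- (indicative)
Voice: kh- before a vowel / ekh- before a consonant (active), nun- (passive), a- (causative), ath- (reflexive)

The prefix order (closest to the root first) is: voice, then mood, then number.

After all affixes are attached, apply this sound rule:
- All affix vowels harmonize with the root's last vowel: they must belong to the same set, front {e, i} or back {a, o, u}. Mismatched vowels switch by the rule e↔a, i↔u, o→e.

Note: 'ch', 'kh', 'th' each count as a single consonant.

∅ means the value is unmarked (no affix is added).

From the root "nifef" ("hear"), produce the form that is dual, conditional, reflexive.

Attach voice reflexive ath- → athnifef.
Attach mood conditional f- → fathnifef.
Attach number dual na- → nafathnifef.
Apply vowel harmony: nafathnifef → nefethnifef.

nefethnifef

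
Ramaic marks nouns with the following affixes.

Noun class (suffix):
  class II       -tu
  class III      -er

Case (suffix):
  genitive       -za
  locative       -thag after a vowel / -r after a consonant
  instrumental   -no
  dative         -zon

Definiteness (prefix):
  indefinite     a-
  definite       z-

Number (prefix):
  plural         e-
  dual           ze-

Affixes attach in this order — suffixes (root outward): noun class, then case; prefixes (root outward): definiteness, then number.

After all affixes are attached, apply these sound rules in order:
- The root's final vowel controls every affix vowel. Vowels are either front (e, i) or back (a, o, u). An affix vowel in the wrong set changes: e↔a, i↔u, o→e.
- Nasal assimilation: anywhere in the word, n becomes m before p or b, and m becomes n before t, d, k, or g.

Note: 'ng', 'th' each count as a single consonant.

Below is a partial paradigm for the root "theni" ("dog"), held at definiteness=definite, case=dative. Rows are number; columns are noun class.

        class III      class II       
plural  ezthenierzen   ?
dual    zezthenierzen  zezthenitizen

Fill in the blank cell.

ezthenitizen

Attach definiteness definite z- → ztheni.
Attach number plural e- → eztheni.
Attach noun class class II -tu → ezthenitu.
Attach case dative -zon → ezthenituzon.
Apply vowel harmony: ezthenituzon → ezthenitizen.
Nasal assimilation: no change.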